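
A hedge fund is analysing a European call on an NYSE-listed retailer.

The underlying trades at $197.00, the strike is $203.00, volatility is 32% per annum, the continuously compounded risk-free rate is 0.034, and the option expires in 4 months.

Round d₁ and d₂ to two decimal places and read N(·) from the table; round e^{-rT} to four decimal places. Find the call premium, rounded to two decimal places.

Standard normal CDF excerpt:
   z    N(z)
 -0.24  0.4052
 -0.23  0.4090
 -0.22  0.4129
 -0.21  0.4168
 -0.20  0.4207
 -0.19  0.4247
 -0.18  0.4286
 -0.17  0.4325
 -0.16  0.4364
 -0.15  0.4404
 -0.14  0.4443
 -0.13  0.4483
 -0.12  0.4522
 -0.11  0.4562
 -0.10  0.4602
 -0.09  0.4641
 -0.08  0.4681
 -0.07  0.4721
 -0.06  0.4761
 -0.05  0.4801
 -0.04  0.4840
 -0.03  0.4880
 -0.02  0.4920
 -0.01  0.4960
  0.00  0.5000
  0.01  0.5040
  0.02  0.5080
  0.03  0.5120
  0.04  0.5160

σ√T = 0.32·√0.3333 = 0.1848
d₁ = [ln(197/203) + (0.034 + 0.32²/2)·0.3333] / 0.1848 = [-0.0300 + 0.0284] / 0.1848 = -0.0087 which rounds to -0.01
d₂ = d₁ − σ√T = -0.0087 − 0.1848 = -0.1934 which rounds to -0.19
exp(−rT) = exp(−0.034·0.3333) = 0.9887
C = 197·N(-0.01) − 203·0.9887·N(-0.19) = 197·0.4960 − 203·0.9887·0.4247 = 97.7120 − 85.2399 = 12.4721

$12.47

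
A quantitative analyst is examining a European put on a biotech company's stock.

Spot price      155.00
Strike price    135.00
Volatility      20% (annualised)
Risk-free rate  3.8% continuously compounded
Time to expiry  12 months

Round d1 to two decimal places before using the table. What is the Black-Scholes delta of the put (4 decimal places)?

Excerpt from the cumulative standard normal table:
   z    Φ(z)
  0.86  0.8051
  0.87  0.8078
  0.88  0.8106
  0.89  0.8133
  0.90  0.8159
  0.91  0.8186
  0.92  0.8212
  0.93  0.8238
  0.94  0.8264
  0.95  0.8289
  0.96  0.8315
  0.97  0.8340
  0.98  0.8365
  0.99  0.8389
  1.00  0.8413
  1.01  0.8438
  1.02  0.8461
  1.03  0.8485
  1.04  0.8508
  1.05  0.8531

T = 1;  σ√T = 0.2000
d₁ = [ln(155/135) + (0.038 + 0.2²/2)·1] / 0.2000 = [0.1382 + 0.0580] / 0.2000 = 0.9808 → 0.98
N(d₁) = N(0.98) = 0.8365
Δ_put = N(d₁) − 1 = 0.8365 − 1 = -0.1635

-0.1635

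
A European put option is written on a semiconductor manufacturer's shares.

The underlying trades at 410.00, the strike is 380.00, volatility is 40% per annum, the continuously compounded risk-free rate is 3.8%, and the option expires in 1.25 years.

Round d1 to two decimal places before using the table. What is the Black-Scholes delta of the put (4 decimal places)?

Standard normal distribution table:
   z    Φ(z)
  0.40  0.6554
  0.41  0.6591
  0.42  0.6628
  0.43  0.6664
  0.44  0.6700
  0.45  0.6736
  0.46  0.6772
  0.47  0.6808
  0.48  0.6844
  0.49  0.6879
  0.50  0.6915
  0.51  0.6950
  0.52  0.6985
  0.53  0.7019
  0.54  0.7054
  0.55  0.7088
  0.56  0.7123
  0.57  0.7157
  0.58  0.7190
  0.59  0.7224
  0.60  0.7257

-0.3085

T = 1.25;  σ√T = 0.4472
d₁ = [ln(410/380) + (0.038 + 0.4²/2)·1.25] / 0.4472 = [0.0760 + 0.1475] / 0.4472 = 0.4997 ≈ 0.50
N(d₁) = N(0.50) = 0.6915
Δ_put = N(d₁) − 1 = 0.6915 − 1 = -0.3085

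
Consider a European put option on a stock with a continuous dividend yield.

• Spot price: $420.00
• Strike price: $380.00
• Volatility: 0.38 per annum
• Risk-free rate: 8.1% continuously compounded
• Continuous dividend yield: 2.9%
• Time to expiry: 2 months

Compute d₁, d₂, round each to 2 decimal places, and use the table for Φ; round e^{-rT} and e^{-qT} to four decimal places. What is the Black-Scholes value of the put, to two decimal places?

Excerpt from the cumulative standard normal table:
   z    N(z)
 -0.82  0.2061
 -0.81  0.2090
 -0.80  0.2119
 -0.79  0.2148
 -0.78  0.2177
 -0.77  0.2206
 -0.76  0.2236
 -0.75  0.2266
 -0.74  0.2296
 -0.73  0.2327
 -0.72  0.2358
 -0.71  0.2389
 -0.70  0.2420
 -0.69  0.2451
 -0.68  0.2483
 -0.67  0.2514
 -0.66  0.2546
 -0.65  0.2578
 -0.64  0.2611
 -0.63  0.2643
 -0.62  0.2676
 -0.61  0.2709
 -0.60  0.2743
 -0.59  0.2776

$9.33

σ√T = 0.38 × 0.4082 = 0.1551
d₁ = [ln(420/380) + (0.081 − 0.029 + ½·0.38²)·0.1667] / (σ√T) = (0.1001 + 0.0207) / 0.1551 = 0.7786 which rounds to 0.78
d₂ = 0.7786 − 0.1551 = 0.6234 which rounds to 0.62
e^(−qT) = e^(−0.029·0.1667) = 0.9952;  e^(−rT) = e^(−0.081·0.1667) = 0.9866
N(−d₂) = N(-0.62) = 0.2676;  N(−d₁) = N(-0.78) = 0.2177
P = 380·0.9866·0.2676 − 420·0.9952·0.2177 = 100.3254 − 90.9951 = 9.3303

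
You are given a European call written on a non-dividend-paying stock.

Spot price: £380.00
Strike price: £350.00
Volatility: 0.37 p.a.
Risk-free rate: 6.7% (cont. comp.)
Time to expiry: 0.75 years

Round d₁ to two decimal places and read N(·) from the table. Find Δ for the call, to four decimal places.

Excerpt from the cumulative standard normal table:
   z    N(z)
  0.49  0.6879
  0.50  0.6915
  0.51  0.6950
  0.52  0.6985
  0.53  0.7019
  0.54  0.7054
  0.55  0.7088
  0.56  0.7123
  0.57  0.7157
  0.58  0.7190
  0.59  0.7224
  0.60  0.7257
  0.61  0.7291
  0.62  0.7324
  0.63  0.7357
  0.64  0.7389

0.7157

T = 0.75;  σ√T = 0.3204
d₁ = [ln(380/350) + (0.067 + ½·0.37²)·0.75] / (σ√T) = (0.0822 + 0.1016) / 0.3204 = 0.5737 ≈ 0.57
N(d₁) = N(0.57) = 0.7157
Δ_call = N(d₁) = 0.7157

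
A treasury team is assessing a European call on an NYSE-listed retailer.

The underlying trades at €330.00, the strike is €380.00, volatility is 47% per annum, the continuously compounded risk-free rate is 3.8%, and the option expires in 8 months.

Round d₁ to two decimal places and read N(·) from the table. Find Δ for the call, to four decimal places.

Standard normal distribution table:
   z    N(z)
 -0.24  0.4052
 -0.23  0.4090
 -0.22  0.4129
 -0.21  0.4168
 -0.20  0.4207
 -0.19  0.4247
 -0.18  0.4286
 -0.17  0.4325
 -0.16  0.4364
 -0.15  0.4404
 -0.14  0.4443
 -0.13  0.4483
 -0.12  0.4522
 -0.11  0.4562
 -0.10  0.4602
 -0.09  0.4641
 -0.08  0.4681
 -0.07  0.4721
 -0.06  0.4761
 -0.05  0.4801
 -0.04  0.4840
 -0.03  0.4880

T = 0.6667;  σ√T = 0.3838
d₁ = [ln(330/380) + (0.038 + ½·0.47²)·0.6667] / (σ√T) = (-0.1411 + 0.0990) / 0.3838 = -0.1097 → -0.11
N(d₁) = N(-0.11) = 0.4562
Δ_call = N(d₁) = 0.4562

0.4562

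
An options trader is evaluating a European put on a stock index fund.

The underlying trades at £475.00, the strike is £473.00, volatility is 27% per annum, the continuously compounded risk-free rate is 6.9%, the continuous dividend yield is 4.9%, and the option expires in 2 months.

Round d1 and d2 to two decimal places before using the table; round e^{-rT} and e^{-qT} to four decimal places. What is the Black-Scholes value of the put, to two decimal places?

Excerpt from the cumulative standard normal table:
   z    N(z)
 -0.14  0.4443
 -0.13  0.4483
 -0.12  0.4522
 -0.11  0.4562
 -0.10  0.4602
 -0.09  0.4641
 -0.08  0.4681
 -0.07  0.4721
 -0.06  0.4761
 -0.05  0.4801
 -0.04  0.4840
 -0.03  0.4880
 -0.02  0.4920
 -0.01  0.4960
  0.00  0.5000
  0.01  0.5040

σ√T = 0.27 × 0.4082 = 0.1102
d₁ = [ln(475/473) + (0.069 − 0.049 + ½·0.27²)·0.1667] / (σ√T) = (0.0042 + 0.0094) / 0.1102 = 0.1236 → 0.12
d₂ = 0.1236 − 0.1102 = 0.0134 → 0.01
e^(−qT) = e^(−0.049·0.1667) = 0.9919;  e^(−rT) = e^(−0.069·0.1667) = 0.9886
N(−d₂) = N(-0.01) = 0.4960;  N(−d₁) = N(-0.12) = 0.4522
P = 473·0.9886·0.4960 − 475·0.9919·0.4522 = 231.9335 − 213.0552 = 18.8783

£18.88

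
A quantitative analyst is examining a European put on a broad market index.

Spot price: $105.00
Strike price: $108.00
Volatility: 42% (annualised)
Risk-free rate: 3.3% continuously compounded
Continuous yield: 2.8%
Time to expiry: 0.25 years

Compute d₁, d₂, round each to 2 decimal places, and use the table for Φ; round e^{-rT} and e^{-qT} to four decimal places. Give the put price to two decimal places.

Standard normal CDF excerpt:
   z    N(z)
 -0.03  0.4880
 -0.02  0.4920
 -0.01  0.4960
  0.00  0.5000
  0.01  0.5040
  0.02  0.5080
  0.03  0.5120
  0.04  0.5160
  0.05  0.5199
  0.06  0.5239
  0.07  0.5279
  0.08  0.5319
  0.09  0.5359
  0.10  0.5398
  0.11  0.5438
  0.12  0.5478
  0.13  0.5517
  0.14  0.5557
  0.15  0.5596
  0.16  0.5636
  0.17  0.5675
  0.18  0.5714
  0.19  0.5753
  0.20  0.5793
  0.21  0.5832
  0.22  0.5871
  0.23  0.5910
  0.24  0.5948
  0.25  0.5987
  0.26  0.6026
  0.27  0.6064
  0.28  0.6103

$10.34

σ√T = 0.42·√0.25 = 0.2100
d₁ = [ln(105/108) + (0.033 − 0.028 + 0.42²/2)·0.25] / 0.2100 = [-0.0282 + 0.0233] / 0.2100 = -0.0232 which rounds to -0.02
d₂ = d₁ − σ√T = -0.0232 − 0.2100 = -0.2332 which rounds to -0.23
e^(−qT) = e^(−0.028·0.25) = 0.9930;  e^(−rT) = e^(−0.033·0.25) = 0.9918
N(−d₂) = N(0.23) = 0.5910;  N(−d₁) = N(0.02) = 0.5080
P = 108·0.9918·0.5910 − 105·0.9930·0.5080 = 63.3046 − 52.9666 = 10.3380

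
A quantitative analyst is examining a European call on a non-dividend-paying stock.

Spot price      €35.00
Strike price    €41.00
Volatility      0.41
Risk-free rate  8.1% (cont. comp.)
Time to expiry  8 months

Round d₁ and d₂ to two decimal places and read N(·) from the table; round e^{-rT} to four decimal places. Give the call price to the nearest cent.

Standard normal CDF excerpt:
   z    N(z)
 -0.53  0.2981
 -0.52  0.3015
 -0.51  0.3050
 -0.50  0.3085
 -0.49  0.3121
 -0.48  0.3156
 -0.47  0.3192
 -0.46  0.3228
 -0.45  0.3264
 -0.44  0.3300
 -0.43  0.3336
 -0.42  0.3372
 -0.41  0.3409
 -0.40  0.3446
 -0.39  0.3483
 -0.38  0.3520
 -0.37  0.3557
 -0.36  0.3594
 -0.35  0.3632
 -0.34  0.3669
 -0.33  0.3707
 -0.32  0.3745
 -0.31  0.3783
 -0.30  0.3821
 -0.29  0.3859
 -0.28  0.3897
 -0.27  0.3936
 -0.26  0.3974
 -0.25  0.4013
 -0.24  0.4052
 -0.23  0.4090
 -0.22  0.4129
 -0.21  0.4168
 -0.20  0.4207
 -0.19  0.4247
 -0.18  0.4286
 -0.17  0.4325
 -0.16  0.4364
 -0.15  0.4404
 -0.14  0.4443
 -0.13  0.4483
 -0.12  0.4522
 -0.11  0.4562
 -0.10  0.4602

σ√T = 0.41·√0.6667 = 0.3348
ln(S/K) + (r + σ²/2)T = ln(35/41) + (0.081 + 0.41²/2)·0.6667 = -0.1582 + 0.1100 = -0.0482
d₁ = -0.0482 / 0.3348 = -0.1440 which rounds to -0.14
d₂ = d₁ − σ√T = -0.1440 − 0.3348 = -0.4787 which rounds to -0.48
e^(−rT) = e^(−0.081·0.6667) = 0.9474
C = 35·N(-0.14) − 41·0.9474·N(-0.48) = 35·0.4443 − 41·0.9474·0.3156 = 15.5505 − 12.2590 = 3.2915

€3.29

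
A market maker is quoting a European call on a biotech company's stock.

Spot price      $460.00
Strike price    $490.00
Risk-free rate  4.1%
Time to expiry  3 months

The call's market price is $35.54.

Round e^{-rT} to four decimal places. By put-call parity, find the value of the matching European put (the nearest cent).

exp(−rT) = exp(−0.041·0.25) = 0.9898
Put-call parity: C − P = S − K·e^(−rT) = 460 − 490·0.9898 = 460 − 485.0020 = -25.0020
P = C − (C − P) = 35.54 − (-25.0020) = 60.5420

$60.54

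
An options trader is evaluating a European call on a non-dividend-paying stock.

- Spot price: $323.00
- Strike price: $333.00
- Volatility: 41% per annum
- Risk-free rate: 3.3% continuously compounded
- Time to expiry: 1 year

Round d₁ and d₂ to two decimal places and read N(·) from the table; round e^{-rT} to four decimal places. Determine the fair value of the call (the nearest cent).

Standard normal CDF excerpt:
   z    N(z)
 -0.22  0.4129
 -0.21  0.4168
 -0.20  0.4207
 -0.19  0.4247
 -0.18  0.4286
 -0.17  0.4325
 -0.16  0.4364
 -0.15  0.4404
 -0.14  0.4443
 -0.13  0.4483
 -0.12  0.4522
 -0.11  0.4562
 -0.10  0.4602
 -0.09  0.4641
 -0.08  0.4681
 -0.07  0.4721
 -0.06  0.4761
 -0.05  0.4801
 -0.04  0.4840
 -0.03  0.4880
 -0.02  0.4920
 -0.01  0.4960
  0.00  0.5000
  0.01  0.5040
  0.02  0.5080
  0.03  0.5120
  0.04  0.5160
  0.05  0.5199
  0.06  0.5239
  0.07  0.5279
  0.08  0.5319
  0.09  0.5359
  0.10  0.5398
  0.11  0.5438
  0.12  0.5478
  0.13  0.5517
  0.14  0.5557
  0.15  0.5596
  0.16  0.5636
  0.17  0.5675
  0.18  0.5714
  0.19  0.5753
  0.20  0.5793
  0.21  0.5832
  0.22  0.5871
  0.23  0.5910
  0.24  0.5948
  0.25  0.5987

σ√T = 0.41·√1 = 0.4100
d₁ = [ln(323/333) + (0.033 + 0.41²/2)·1] / 0.4100 = [-0.0305 + 0.1170] / 0.4100 = 0.2111 ≈ 0.21
d₂ = d₁ − σ√T = 0.2111 − 0.4100 = -0.1989 ≈ -0.20
exp(−rT) = exp(−0.033·1) = 0.9675
N(d₁) = N(0.21) = 0.5832;  N(d₂) = N(-0.20) = 0.4207
C = 323·0.5832 − 333·0.9675·0.4207 = 188.3736 − 135.5401 = 52.8335

$52.83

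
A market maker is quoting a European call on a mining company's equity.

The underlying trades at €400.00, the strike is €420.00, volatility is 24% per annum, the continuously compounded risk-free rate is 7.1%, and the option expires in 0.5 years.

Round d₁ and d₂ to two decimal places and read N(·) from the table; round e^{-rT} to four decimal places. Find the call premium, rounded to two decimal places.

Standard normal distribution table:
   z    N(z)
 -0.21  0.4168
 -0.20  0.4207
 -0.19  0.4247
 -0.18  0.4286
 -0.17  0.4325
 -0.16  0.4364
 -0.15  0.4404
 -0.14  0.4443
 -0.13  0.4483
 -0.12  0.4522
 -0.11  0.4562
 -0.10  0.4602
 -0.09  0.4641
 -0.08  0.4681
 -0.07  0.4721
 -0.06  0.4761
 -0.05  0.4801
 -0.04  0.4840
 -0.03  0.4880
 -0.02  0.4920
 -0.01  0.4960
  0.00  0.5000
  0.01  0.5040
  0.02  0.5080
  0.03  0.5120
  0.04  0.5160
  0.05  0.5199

T = 0.5;  σ√T = 0.1697
d₁ = [ln(400/420) + (0.071 + 0.24²/2)·0.5] / 0.1697 = [-0.0488 + 0.0499] / 0.1697 = 0.0065 → 0.01
d₂ = d₁ − σ√T = 0.0065 − 0.1697 = -0.1632 → -0.16
exp(−rT) = exp(−0.071·0.5) = 0.9651
C = 400·N(0.01) − 420·0.9651·N(-0.16) = 400·0.5040 − 420·0.9651·0.4364 = 201.6000 − 176.8912 = 24.7088

€24.71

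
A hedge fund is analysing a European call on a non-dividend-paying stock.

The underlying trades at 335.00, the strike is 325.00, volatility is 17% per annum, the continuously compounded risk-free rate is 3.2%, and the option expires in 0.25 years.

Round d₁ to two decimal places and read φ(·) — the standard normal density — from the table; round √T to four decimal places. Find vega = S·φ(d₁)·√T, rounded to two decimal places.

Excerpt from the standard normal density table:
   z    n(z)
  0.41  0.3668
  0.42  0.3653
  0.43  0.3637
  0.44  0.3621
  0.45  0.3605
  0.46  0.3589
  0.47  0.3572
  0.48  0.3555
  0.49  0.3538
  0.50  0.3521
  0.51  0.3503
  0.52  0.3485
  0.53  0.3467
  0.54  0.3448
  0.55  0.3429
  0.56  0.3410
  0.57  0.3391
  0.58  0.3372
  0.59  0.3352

T = 0.25;  σ√T = 0.0850
d₁ = [ln(335/325) + (0.032 + 0.17²/2)·0.25] / 0.0850 = [0.0303 + 0.0116] / 0.0850 = 0.4932 which rounds to 0.49
√T = √0.25 = 0.5000
φ(d₁) = φ(0.49) = 0.3538
vega = S·φ(d₁)·√T = 335·0.3538·0.5000 = 59.2615

59.26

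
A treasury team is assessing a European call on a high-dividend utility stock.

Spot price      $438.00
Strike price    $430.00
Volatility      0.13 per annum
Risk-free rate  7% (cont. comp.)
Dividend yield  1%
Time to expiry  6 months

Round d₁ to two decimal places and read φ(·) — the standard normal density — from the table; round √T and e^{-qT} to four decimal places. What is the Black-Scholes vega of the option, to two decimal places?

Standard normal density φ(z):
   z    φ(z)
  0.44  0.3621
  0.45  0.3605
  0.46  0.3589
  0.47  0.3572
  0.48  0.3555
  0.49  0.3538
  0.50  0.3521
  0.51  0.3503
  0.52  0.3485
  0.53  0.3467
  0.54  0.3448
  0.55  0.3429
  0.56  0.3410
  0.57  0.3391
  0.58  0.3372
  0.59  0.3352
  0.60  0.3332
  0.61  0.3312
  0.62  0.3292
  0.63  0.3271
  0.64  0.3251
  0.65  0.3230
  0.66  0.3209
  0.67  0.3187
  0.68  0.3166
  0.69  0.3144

T = 0.5;  σ√T = 0.0919
d₁ = [ln(438/430) + (0.07 − 0.01 + 0.13²/2)·0.5] / 0.0919 = [0.0184 + 0.0342] / 0.0919 = 0.5729 → 0.57
√T = √0.5 = 0.7071
φ(d₁) = φ(0.57) = 0.3391
e^(−qT) = e^(−0.01·0.5) = 0.9950
vega = S·e^(−qT)·φ(d₁)·√T = 438·0.9950·0.3391·0.7071 = 104.4975
(Vega is the same for a European call and put with the same parameters.)

104.50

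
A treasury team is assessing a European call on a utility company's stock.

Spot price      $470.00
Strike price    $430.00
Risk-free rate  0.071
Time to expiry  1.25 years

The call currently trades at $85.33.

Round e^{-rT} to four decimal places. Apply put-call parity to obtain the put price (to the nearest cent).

$8.82

e^(−rT) = e^(−0.071·1.25) = 0.9151
Put-call parity: C − P = S − K·e^(−rT) = 470 − 430·0.9151 = 470 − 393.4930 = 76.5070
P = C − (C − P) = 85.33 − (76.5070) = 8.8230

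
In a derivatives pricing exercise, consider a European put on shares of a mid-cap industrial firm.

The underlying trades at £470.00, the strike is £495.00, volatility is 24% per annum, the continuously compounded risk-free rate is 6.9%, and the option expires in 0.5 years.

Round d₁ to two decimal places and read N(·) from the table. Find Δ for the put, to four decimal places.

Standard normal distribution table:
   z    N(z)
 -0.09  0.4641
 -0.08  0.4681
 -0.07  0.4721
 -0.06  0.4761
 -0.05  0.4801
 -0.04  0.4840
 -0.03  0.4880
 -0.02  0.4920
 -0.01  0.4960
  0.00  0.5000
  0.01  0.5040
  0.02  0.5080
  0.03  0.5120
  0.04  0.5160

-0.5080

σ√T = 0.24 × 0.7071 = 0.1697
ln(S/K) + (r + σ²/2)T = ln(470/495) + (0.069 + 0.24²/2)·0.5 = -0.0518 + 0.0489 = -0.0029
d₁ = -0.0029 / 0.1697 = -0.0172 → -0.02
N(d₁) = N(-0.02) = 0.4920
Δ_put = N(d₁) − 1 = 0.4920 − 1 = -0.5080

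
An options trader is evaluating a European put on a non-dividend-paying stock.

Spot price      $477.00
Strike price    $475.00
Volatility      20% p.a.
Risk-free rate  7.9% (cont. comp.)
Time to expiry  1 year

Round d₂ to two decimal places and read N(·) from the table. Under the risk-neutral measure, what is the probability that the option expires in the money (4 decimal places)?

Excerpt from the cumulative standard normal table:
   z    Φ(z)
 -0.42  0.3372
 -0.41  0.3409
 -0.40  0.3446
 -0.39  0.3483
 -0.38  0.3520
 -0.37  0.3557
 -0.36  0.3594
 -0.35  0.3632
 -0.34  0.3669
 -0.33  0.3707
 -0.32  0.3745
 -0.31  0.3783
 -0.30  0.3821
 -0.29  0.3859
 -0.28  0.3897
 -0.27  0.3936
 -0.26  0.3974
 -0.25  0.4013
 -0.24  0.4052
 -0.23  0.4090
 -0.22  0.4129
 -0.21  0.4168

σ√T = 0.2·√1 = 0.2000
d₁ = [ln(477/475) + (0.079 + 0.2²/2)·1] / 0.2000 = [0.0042 + 0.0990] / 0.2000 = 0.5160 which rounds to 0.52
d₂ = d₁ − σ√T = 0.5160 − 0.2000 = 0.3160 which rounds to 0.32
Risk-neutral Pr[S_T < K] = N(−d₂) = N(-0.32) = 0.3745

0.3745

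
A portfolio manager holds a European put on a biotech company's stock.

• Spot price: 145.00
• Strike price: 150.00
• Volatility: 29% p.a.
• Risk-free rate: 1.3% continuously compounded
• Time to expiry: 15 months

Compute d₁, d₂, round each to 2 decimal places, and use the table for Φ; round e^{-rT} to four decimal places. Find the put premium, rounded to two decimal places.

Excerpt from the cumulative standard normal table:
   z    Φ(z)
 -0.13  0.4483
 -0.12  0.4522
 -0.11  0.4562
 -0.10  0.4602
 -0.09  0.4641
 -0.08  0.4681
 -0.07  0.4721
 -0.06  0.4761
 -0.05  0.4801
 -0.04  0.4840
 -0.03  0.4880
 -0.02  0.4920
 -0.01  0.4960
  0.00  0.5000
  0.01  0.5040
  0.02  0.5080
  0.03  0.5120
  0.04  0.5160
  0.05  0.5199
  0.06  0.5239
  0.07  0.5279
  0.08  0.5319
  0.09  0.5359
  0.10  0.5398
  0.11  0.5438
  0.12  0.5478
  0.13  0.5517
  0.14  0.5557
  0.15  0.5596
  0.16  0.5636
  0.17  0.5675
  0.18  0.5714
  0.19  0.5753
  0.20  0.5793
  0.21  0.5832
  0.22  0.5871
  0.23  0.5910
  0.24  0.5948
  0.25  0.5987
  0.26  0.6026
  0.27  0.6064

20.50

σ√T = 0.29 × 1.1180 = 0.3242
ln(S/K) + (r + σ²/2)T = ln(145/150) + (0.013 + 0.29²/2)·1.25 = -0.0339 + 0.0688 = 0.0349
d₁ = 0.0349 / 0.3242 = 0.1077 ≈ 0.11
d₂ = d₁ − σ√T = 0.1077 − 0.3242 = -0.2166 ≈ -0.22
e^(−rT) = e^(−0.013·1.25) = 0.9839
N(−d₂) = N(0.22) = 0.5871;  N(−d₁) = N(-0.11) = 0.4562
P = 150·0.9839·0.5871 − 145·0.4562 = 86.6472 − 66.1490 = 20.4982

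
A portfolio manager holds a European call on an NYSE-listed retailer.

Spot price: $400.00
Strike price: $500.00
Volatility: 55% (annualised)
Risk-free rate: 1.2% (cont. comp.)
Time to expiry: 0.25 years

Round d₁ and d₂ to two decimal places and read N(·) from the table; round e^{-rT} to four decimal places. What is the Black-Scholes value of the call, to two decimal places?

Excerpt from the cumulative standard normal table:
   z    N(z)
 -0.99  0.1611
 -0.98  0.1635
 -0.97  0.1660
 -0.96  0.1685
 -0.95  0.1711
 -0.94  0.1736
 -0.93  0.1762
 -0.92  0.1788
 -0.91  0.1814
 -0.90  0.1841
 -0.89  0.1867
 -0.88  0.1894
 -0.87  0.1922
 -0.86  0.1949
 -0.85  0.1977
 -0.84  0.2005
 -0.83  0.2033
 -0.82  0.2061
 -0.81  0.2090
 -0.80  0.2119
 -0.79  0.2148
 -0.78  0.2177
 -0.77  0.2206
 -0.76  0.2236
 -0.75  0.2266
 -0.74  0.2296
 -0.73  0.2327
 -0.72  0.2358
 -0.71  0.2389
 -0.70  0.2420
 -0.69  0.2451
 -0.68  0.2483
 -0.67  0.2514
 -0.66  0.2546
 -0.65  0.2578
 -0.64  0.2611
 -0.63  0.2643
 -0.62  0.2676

T = 0.25;  σ√T = 0.2750
d₁ = [ln(400/500) + (0.012 + ½·0.55²)·0.25] / (σ√T) = (-0.2231 + 0.0408) / 0.2750 = -0.6630 → -0.66
d₂ = -0.6630 − 0.2750 = -0.9380 → -0.94
exp(−rT) = exp(−0.012·0.25) = 0.9970
C = 400·N(-0.66) − 500·0.9970·N(-0.94) = 400·0.2546 − 500·0.9970·0.1736 = 101.8400 − 86.5396 = 15.3004

$15.30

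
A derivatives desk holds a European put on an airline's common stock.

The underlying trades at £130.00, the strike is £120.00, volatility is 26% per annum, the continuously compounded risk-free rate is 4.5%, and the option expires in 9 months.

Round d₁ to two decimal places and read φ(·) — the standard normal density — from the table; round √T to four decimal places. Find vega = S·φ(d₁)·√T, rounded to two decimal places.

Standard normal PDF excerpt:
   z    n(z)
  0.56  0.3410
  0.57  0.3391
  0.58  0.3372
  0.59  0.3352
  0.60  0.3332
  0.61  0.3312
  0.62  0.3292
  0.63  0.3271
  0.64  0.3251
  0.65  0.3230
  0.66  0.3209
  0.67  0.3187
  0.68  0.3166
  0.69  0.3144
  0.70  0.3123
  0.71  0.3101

σ√T = 0.26·√0.75 = 0.2252
d₁ = [ln(130/120) + (0.045 + 0.26²/2)·0.75] / 0.2252 = [0.0800 + 0.0591] / 0.2252 = 0.6180 ⇒ 0.62
√T = √0.75 = 0.8660
φ(d₁) = φ(0.62) = 0.3292
vega = S·φ(d₁)·√T = 130·0.3292·0.8660 = 37.0613
(The call has the same vega.)

37.06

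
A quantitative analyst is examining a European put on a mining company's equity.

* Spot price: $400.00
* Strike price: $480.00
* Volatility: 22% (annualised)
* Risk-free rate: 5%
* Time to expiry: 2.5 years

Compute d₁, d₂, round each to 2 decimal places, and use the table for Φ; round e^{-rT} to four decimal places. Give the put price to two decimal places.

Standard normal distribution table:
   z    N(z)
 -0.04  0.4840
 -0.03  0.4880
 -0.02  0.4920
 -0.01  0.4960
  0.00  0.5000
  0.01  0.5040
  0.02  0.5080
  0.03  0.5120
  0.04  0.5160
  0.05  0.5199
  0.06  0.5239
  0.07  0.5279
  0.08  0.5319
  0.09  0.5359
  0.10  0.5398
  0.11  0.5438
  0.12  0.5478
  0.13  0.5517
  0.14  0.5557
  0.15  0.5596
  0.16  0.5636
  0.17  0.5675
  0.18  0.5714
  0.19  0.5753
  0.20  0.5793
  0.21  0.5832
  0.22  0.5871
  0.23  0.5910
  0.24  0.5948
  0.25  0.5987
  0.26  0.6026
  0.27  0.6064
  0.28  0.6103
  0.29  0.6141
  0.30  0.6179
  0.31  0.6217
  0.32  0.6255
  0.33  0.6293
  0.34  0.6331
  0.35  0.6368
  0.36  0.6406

σ√T = 0.22·√2.5 = 0.3479
d₁ = [ln(400/480) + (0.05 + 0.22²/2)·2.5] / 0.3479 = [-0.1823 + 0.1855] / 0.3479 = 0.0091 → 0.01
d₂ = d₁ − σ√T = 0.0091 − 0.3479 = -0.3387 → -0.34
e^(−rT) = e^(−0.05·2.5) = 0.8825
P = 480·0.8825·N(0.34) − 400·N(-0.01) = 480·0.8825·0.6331 − 400·0.4960 = 268.1812 − 198.4000 = 69.7812

$69.78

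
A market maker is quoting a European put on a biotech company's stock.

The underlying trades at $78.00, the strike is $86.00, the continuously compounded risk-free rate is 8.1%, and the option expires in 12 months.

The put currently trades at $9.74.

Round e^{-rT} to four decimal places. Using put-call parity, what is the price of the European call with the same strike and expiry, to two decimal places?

e^(−rT) = e^(−0.081·1) = 0.9222
Put-call parity: C − P = S − K·e^(−rT) = 78 − 86·0.9222 = 78 − 79.3092 = -1.3092
C = P + (C − P) = 9.74 + (-1.3092) = 8.4308

$8.43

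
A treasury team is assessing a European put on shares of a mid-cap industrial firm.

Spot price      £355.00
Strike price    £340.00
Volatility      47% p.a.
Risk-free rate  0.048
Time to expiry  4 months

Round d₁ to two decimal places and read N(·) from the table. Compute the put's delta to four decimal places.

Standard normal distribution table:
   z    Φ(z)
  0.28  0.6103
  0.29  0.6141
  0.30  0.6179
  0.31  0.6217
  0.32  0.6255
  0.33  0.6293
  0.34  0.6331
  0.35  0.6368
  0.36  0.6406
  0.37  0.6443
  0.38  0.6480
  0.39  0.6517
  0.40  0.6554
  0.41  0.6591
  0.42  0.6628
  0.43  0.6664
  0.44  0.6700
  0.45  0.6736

σ√T = 0.47 × 0.5774 = 0.2714
d₁ = [ln(355/340) + (0.048 + ½·0.47²)·0.3333] / (σ√T) = (0.0432 + 0.0528) / 0.2714 = 0.3537 ⇒ 0.35
N(d₁) = N(0.35) = 0.6368
Δ_put = N(d₁) − 1 = 0.6368 − 1 = -0.3632

-0.3632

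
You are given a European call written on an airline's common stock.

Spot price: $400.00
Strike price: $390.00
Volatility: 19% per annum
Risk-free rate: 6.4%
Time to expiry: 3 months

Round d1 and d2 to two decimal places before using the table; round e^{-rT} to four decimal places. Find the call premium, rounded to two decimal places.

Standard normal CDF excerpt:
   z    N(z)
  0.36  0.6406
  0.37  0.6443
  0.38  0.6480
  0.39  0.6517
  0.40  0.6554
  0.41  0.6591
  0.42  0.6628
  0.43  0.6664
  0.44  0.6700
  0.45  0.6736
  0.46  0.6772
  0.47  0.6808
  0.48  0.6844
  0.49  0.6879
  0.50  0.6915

$23.64

σ√T = 0.19·√0.25 = 0.0950
d₁ = [ln(400/390) + (0.064 + 0.19²/2)·0.25] / 0.0950 = [0.0253 + 0.0205] / 0.0950 = 0.4824 which rounds to 0.48
d₂ = d₁ − σ√T = 0.4824 − 0.0950 = 0.3874 which rounds to 0.39
exp(−rT) = exp(−0.064·0.25) = 0.9841
N(d₁) = N(0.48) = 0.6844;  N(d₂) = N(0.39) = 0.6517
C = 400·0.6844 − 390·0.9841·0.6517 = 273.7600 − 250.1218 = 23.6382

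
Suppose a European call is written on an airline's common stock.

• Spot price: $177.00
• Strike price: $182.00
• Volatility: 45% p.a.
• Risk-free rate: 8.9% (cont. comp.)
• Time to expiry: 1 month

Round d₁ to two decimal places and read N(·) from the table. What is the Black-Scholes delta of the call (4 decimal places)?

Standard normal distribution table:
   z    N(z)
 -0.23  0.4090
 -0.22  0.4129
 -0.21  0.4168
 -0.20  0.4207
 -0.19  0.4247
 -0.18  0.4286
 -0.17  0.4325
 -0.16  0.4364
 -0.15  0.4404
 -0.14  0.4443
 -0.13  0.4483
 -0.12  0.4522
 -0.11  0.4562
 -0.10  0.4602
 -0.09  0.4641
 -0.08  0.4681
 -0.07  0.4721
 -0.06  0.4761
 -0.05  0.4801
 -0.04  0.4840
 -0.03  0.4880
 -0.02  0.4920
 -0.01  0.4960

T = 0.08333;  σ√T = 0.1299
ln(S/K) + (r + σ²/2)T = ln(177/182) + (0.089 + 0.45²/2)·0.08333 = -0.0279 + 0.0159 = -0.0120
d₁ = -0.0120 / 0.1299 = -0.0924 which rounds to -0.09
N(d₁) = N(-0.09) = 0.4641
Δ_call = N(d₁) = 0.4641

0.4641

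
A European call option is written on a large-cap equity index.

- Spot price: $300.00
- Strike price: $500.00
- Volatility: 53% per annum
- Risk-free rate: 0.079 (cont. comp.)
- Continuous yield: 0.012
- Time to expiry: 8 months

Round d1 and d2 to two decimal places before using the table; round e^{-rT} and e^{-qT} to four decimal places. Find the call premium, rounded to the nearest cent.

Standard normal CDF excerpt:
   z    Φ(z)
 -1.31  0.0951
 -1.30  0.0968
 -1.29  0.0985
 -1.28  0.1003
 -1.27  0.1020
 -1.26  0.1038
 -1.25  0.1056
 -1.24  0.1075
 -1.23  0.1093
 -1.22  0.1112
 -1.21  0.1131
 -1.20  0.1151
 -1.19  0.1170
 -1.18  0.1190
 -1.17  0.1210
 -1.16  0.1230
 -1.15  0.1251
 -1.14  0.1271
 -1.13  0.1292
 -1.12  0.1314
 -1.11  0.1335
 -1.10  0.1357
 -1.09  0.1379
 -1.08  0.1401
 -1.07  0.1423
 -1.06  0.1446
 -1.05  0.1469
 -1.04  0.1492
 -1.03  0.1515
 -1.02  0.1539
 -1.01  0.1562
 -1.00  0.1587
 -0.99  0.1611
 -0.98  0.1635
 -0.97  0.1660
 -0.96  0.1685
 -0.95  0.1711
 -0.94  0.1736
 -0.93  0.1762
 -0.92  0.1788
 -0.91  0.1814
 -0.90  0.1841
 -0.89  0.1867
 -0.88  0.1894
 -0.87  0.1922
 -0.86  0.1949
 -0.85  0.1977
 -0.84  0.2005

σ√T = 0.53·√0.6667 = 0.4327
d₁ = [ln(300/500) + (0.079 − 0.012 + 0.53²/2)·0.6667] / 0.4327 = [-0.5108 + 0.1383] / 0.4327 = -0.8608 which rounds to -0.86
d₂ = d₁ − σ√T = -0.8608 − 0.4327 = -1.2936 which rounds to -1.29
exp(−qT) = exp(−0.012·0.6667) = 0.9920;  exp(−rT) = exp(−0.079·0.6667) = 0.9487
N(d₁) = N(-0.86) = 0.1949;  N(d₂) = N(-1.29) = 0.0985
C = 300·0.9920·0.1949 − 500·0.9487·0.0985 = 58.0022 − 46.7235 = 11.2788

$11.28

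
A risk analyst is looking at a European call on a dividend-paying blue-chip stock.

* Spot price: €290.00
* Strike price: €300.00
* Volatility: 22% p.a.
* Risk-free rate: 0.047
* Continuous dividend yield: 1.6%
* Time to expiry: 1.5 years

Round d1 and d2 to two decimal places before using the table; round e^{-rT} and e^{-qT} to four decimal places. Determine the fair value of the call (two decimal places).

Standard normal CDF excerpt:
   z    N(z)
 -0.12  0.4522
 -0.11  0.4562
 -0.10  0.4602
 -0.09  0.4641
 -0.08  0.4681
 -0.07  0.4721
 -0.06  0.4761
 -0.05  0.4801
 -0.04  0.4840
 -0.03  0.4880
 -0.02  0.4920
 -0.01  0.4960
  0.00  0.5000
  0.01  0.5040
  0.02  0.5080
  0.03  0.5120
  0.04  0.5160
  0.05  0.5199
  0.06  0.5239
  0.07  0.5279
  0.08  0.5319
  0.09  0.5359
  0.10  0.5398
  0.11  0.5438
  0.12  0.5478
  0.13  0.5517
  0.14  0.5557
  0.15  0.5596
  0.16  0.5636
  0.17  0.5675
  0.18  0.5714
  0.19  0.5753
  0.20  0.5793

€32.03

σ√T = 0.22 × 1.2247 = 0.2694
d₁ = [ln(290/300) + (0.047 − 0.016 + 0.22²/2)·1.5] / 0.2694 = [-0.0339 + 0.0828] / 0.2694 = 0.1815 ≈ 0.18
d₂ = d₁ − σ√T = 0.1815 − 0.2694 = -0.0880 ≈ -0.09
exp(−qT) = exp(−0.016·1.5) = 0.9763;  exp(−rT) = exp(−0.047·1.5) = 0.9319
N(d₁) = N(0.18) = 0.5714;  N(d₂) = N(-0.09) = 0.4641
C = 290·0.9763·0.5714 − 300·0.9319·0.4641 = 161.7788 − 129.7484 = 32.0303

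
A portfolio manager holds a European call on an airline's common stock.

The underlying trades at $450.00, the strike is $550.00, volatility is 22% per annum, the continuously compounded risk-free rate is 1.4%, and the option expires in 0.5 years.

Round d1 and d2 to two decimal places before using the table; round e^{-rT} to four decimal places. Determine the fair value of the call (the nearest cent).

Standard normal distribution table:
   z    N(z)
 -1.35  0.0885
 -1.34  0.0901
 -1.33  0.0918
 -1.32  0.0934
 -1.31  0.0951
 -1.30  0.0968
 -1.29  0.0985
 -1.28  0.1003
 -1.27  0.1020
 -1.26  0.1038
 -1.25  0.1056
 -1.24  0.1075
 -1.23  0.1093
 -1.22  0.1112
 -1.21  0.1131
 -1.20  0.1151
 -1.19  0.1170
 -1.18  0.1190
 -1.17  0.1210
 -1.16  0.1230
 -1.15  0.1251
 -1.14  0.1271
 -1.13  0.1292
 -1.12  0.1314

$3.44

σ√T = 0.22·√0.5 = 0.1556
d₁ = [ln(450/550) + (0.014 + 0.22²/2)·0.5] / 0.1556 = [-0.2007 + 0.0191] / 0.1556 = -1.1672 → -1.17
d₂ = d₁ − σ√T = -1.1672 − 0.1556 = -1.3227 → -1.32
e^(−rT) = e^(−0.014·0.5) = 0.9930
N(d₁) = N(-1.17) = 0.1210;  N(d₂) = N(-1.32) = 0.0934
C = 450·0.1210 − 550·0.9930·0.0934 = 54.4500 − 51.0104 = 3.4396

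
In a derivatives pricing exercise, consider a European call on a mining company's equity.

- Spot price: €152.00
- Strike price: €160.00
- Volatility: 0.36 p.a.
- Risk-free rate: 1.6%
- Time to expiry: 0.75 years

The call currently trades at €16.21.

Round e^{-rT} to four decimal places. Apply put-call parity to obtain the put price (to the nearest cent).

exp(−rT) = exp(−0.016·0.75) = 0.9881
Put-call parity: C − P = S − K·e^(−rT) = 152 − 160·0.9881 = 152 − 158.0960 = -6.0960
P = C − (C − P) = 16.21 − (-6.0960) = 22.3060

€22.31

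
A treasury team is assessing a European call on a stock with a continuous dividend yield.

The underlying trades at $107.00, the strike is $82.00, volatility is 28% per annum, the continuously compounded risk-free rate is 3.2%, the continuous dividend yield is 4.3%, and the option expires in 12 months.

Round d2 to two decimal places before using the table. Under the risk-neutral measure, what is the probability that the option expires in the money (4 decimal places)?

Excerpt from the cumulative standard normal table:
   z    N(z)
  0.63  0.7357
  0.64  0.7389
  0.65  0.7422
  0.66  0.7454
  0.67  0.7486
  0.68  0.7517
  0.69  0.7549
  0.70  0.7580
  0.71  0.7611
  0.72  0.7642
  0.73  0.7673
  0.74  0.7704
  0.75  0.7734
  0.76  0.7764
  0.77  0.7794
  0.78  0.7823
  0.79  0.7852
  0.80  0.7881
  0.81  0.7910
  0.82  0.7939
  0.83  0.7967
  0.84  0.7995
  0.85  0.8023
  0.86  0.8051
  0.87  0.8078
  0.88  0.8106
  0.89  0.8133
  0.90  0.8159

0.7794

σ√T = 0.28 × 1.0000 = 0.2800
d₁ = [ln(107/82) + (0.032 − 0.043 + ½·0.28²)·1] / (σ√T) = (0.2661 + 0.0282) / 0.2800 = 1.0511 ≈ 1.05
d₂ = 1.0511 − 0.2800 = 0.7711 ≈ 0.77
Risk-neutral Pr[S_T > K] = N(d₂) = N(0.77) = 0.7794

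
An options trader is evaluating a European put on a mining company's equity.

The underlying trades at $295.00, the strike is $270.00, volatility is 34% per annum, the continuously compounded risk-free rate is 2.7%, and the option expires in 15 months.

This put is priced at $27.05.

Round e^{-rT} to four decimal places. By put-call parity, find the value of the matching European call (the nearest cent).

$61.01

exp(−rT) = exp(−0.027·1.25) = 0.9668
Put-call parity: C − P = S − K·e^(−rT) = 295 − 270·0.9668 = 295 − 261.0360 = 33.9640
C = P + (C − P) = 27.05 + (33.9640) = 61.0140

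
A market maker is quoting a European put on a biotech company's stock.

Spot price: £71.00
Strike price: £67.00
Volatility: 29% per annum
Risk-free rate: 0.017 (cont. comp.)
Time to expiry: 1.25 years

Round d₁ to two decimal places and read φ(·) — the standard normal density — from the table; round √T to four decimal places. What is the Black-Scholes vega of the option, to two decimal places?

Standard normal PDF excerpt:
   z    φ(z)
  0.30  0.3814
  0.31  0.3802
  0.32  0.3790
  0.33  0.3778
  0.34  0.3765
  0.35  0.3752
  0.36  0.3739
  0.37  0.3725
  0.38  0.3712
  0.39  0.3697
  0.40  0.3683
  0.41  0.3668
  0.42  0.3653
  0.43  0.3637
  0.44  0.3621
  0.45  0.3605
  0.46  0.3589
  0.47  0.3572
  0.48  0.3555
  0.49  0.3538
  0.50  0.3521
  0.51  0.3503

T = 1.25;  σ√T = 0.3242
d₁ = [ln(71/67) + (0.017 + 0.29²/2)·1.25] / 0.3242 = [0.0580 + 0.0738] / 0.3242 = 0.4065 ⇒ 0.41
√T = √1.25 = 1.1180
φ(d₁) = φ(0.41) = 0.3668
vega = S·φ(d₁)·√T = 71·0.3668·1.1180 = 29.1159

29.12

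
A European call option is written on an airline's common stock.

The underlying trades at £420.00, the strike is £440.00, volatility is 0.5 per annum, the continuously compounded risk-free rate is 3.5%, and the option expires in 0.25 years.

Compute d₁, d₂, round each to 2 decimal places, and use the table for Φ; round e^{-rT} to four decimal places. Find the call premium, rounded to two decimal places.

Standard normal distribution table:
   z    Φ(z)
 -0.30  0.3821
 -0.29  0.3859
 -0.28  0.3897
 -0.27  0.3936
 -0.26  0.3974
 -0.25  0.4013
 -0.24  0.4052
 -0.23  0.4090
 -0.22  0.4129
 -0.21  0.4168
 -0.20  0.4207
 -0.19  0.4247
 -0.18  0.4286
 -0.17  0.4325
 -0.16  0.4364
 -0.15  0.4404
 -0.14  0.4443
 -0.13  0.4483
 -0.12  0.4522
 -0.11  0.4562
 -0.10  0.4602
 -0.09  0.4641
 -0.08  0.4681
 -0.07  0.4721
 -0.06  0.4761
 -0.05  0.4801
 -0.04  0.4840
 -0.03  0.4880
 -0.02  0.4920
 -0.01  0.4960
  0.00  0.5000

σ√T = 0.5·√0.25 = 0.2500
d₁ = [ln(420/440) + (0.035 + ½·0.5²)·0.25] / (σ√T) = (-0.0465 + 0.0400) / 0.2500 = -0.0261 ⇒ -0.03
d₂ = -0.0261 − 0.2500 = -0.2761 ⇒ -0.28
exp(−rT) = exp(−0.035·0.25) = 0.9913
N(d₁) = N(-0.03) = 0.4880;  N(d₂) = N(-0.28) = 0.3897
C = 420·0.4880 − 440·0.9913·0.3897 = 204.9600 − 169.9762 = 34.9838

£34.98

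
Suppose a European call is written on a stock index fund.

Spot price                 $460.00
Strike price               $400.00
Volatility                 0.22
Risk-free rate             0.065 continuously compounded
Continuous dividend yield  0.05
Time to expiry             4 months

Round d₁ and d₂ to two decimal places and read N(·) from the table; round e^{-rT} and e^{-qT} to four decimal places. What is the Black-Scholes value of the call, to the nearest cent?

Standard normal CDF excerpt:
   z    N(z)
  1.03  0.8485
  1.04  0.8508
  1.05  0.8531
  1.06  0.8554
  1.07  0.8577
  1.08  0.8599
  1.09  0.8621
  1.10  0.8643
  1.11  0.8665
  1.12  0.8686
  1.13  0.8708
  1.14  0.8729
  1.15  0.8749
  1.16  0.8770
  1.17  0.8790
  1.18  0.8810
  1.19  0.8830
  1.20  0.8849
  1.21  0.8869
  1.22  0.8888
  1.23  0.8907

$63.74

T = 0.3333;  σ√T = 0.1270
ln(S/K) + (r − q + σ²/2)T = ln(460/400) + (0.065 − 0.05 + 0.22²/2)·0.3333 = 0.1398 + 0.0131 = 0.1528
d₁ = 0.1528 / 0.1270 = 1.2032 ⇒ 1.20
d₂ = d₁ − σ√T = 1.2032 − 0.1270 = 1.0762 ⇒ 1.08
exp(−qT) = exp(−0.05·0.3333) = 0.9835;  exp(−rT) = exp(−0.065·0.3333) = 0.9786
N(d₁) = N(1.20) = 0.8849;  N(d₂) = N(1.08) = 0.8599
C = 460·0.9835·0.8849 − 400·0.9786·0.8599 = 400.3376 − 336.5993 = 63.7384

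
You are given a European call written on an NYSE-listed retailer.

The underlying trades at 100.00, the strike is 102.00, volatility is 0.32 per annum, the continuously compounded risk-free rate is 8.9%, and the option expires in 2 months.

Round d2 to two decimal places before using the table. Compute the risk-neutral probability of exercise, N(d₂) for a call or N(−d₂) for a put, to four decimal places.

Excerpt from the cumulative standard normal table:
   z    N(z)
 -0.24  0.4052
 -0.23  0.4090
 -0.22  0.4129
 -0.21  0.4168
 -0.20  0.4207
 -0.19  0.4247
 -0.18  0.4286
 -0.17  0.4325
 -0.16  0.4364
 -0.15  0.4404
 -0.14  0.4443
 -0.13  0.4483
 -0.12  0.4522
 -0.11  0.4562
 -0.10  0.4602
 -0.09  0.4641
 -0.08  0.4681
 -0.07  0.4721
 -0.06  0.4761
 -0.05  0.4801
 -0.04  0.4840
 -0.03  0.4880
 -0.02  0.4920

0.4602

σ√T = 0.32·√0.1667 = 0.1306
d₁ = [ln(100/102) + (0.089 + 0.32²/2)·0.1667] / 0.1306 = [-0.0198 + 0.0234] / 0.1306 = 0.0273 → 0.03
d₂ = d₁ − σ√T = 0.0273 − 0.1306 = -0.1034 → -0.10
Pr(exercise) under Q = N(d₂) = 0.4602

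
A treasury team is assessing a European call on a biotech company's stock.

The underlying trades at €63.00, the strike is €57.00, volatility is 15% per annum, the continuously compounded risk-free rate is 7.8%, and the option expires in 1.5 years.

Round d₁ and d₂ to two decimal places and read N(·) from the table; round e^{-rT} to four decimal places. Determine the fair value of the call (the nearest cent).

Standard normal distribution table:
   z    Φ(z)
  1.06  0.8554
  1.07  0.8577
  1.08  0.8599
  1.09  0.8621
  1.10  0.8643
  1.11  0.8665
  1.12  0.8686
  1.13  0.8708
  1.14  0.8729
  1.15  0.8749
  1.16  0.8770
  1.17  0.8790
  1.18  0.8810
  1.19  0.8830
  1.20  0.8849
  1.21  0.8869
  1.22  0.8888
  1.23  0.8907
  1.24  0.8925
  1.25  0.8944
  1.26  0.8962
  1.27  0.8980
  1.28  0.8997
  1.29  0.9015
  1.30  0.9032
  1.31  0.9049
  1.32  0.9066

€12.86

T = 1.5;  σ√T = 0.1837
ln(S/K) + (r + σ²/2)T = ln(63/57) + (0.078 + 0.15²/2)·1.5 = 0.1001 + 0.1339 = 0.2340
d₁ = 0.2340 / 0.1837 = 1.2735 ⇒ 1.27
d₂ = d₁ − σ√T = 1.2735 − 0.1837 = 1.0898 ⇒ 1.09
e^(−rT) = e^(−0.078·1.5) = 0.8896
C = 63·N(1.27) − 57·0.8896·N(1.09) = 63·0.8980 − 57·0.8896·0.8621 = 56.5740 − 43.7147 = 12.8593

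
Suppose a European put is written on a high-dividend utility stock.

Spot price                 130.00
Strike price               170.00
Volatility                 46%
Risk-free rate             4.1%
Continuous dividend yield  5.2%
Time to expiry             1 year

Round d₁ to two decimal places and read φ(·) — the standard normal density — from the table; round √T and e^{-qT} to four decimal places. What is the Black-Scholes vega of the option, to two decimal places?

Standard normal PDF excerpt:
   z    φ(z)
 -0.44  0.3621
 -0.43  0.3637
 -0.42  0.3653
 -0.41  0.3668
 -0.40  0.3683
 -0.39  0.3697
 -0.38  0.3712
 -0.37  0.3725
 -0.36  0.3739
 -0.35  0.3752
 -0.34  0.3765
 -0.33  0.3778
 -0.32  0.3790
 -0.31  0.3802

45.81

σ√T = 0.46 × 1.0000 = 0.4600
ln(S/K) + (r − q + σ²/2)T = ln(130/170) + (0.041 − 0.052 + 0.46²/2)·1 = -0.2683 + 0.0948 = -0.1735
d₁ = -0.1735 / 0.4600 = -0.3771 which rounds to -0.38
√T = √1 = 1.0000
φ(d₁) = φ(-0.38) = 0.3712
e^(−qT) = e^(−0.052·1) = 0.9493
vega = S·e^(−qT)·φ(d₁)·√T = 130·0.9493·0.3712·1.0000 = 45.8094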